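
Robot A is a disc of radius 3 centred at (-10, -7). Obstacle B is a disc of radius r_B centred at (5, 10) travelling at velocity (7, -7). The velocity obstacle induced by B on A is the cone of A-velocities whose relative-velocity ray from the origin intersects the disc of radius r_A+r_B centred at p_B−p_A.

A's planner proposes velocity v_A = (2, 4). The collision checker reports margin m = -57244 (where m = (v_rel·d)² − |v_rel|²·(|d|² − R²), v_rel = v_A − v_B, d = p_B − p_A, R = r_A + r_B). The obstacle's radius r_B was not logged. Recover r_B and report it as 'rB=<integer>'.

m = -57244
d = (15, 17);  v_rel = (-5, 11),  |v_rel|² = 146
v_rel×d = (-5)·(17) − (11)·(15) = -250
since m = R²·146 − (-250)²:  R² = (62500 + -57244) / 146 = 36
R = √36 = 6  ⇒  r_B = 6 − 3 = 3

rB=3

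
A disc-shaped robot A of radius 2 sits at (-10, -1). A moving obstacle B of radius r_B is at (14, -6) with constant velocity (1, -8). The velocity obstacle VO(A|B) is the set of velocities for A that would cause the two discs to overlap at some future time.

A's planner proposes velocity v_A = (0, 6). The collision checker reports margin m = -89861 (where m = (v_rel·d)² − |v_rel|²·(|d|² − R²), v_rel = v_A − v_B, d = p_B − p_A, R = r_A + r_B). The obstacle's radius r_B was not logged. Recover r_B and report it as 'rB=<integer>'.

m = -89861
d = (24, -5);  v_rel = (-1, 14),  |v_rel|² = 197
v_rel×d = (-1)·(-5) − (14)·(24) = -331
since m = R²·197 − (-331)²:  R² = (109561 + -89861) / 197 = 100
R = √100 = 10  ⇒  r_B = 10 − 2 = 8

rB=8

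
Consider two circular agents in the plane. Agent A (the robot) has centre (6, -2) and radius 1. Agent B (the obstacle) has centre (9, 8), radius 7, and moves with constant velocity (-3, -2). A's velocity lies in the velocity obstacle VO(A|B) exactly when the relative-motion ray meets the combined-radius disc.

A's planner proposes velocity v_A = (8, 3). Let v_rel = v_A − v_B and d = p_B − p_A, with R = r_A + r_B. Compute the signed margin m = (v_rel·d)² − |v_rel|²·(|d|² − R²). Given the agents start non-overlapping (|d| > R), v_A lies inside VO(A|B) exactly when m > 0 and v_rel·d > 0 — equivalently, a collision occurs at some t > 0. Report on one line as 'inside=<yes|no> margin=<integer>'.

d = (3, 10),  |d|² = 109;  R = 1+7 = 8,  c = 109−8² = 45
v_rel = (11, 5),  |v_rel|² = 146;  v_rel·d = (11)·(3) + (5)·(10) = 83
146·t² − 166·t + 45 = 0  ⇒  m = 83² − 146·45 = 319
m = 319 > 0,  v_rel·d = 83 > 0  ⇒  inside

inside=yes margin=319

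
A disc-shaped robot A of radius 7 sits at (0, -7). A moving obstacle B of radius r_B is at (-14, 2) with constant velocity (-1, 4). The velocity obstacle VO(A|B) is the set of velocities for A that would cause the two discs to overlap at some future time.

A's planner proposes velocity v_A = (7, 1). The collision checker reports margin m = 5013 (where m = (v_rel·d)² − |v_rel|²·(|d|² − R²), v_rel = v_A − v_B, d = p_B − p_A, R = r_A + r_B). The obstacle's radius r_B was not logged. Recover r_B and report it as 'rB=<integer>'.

m = 5013
d = (-14, 9);  v_rel = (8, -3),  |v_rel|² = 73
v_rel×d = (8)·(9) − (-3)·(-14) = 30
since m = R²·73 − 30²:  R² = (900 + 5013) / 73 = 81
R = √81 = 9  ⇒  r_B = 9 − 7 = 2

rB=2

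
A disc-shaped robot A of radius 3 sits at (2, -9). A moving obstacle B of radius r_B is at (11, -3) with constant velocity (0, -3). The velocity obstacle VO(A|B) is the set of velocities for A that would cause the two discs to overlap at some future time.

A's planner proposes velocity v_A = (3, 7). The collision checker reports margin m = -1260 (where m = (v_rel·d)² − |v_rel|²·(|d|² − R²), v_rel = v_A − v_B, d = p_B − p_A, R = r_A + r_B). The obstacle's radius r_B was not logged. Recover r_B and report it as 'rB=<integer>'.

m = -1260
d = (9, 6);  v_rel = (3, 10),  |v_rel|² = 109
v_rel×d = (3)·(6) − (10)·(9) = -72
since m = R²·109 − (-72)²:  R² = (5184 + -1260) / 109 = 36
R = √36 = 6  ⇒  r_B = 6 − 3 = 3

rB=3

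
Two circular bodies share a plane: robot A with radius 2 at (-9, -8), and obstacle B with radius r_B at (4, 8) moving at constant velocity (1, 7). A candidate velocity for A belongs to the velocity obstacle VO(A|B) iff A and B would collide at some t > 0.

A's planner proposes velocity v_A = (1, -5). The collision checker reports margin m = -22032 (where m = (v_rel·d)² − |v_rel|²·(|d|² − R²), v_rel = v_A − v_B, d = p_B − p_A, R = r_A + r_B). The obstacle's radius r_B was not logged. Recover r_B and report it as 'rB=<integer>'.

m = -22032
d = (13, 16);  v_rel = (0, -12),  |v_rel|² = 144
v_rel×d = (0)·(16) − (-12)·(13) = 156
since m = R²·144 − 156²:  R² = (24336 + -22032) / 144 = 16
R = √16 = 4  ⇒  r_B = 4 − 2 = 2

rB=2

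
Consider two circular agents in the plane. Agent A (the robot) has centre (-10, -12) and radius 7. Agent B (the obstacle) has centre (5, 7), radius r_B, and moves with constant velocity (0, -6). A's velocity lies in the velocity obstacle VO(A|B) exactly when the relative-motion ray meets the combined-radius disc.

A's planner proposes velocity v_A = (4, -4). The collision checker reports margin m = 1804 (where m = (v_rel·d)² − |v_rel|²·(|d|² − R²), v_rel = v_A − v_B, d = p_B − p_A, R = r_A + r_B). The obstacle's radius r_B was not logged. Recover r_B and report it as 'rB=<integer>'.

m = 1804
d = (15, 19);  v_rel = (4, 2),  |v_rel|² = 20
v_rel×d = (4)·(19) − (2)·(15) = 46
since m = R²·20 − 46²:  R² = (2116 + 1804) / 20 = 196
R = √196 = 14  ⇒  r_B = 14 − 7 = 7

rB=7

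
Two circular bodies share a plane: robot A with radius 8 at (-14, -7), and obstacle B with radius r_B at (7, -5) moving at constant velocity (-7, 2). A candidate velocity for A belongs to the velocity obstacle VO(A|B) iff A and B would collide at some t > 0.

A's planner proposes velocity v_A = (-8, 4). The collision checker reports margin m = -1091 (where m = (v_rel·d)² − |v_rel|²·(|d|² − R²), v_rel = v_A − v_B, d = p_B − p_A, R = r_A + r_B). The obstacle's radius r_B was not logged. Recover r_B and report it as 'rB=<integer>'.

m = -1091
d = (21, 2);  v_rel = (-1, 2),  |v_rel|² = 5
v_rel×d = (-1)·(2) − (2)·(21) = -44
since m = R²·5 − (-44)²:  R² = (1936 + -1091) / 5 = 169
R = √169 = 13  ⇒  r_B = 13 − 8 = 5

rB=5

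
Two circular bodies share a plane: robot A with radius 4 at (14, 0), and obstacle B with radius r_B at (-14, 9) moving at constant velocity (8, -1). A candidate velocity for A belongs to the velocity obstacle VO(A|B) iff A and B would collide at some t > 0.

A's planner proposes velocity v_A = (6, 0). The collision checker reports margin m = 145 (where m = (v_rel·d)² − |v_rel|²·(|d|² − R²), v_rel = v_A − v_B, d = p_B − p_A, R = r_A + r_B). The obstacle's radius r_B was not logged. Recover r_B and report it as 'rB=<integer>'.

m = 145
d = (-28, 9);  v_rel = (-2, 1),  |v_rel|² = 5
v_rel×d = (-2)·(9) − (1)·(-28) = 10
since m = R²·5 − 10²:  R² = (100 + 145) / 5 = 49
R = √49 = 7  ⇒  r_B = 7 − 4 = 3

rB=3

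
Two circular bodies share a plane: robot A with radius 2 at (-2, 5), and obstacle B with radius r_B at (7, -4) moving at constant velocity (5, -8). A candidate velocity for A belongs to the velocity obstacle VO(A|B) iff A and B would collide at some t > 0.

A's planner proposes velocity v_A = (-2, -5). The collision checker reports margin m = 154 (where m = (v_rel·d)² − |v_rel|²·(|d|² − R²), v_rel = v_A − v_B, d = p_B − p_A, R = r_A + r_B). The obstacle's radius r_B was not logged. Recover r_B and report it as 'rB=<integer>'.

m = 154
d = (9, -9);  v_rel = (-7, 3),  |v_rel|² = 58
v_rel×d = (-7)·(-9) − (3)·(9) = 36
since m = R²·58 − 36²:  R² = (1296 + 154) / 58 = 25
R = √25 = 5  ⇒  r_B = 5 − 2 = 3

rB=3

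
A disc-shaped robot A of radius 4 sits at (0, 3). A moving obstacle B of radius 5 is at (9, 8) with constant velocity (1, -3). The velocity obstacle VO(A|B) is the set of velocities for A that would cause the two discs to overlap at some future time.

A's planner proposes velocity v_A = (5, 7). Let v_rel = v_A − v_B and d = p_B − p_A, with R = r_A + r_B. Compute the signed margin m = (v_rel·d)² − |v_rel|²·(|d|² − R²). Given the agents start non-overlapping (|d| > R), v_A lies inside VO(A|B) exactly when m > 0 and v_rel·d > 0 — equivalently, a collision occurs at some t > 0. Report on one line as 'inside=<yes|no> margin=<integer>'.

d = (9, 5),  |d|² = 106;  R = 4+5 = 9,  c = 106−9² = 25
v_rel = (4, 10),  |v_rel|² = 116;  v_rel·d = (4)·(9) + (10)·(5) = 86
116·t² − 172·t + 25 = 0  ⇒  m = 86² − 116·25 = 4496
m = 4496 > 0,  v_rel·d = 86 > 0  ⇒  inside

inside=yes margin=4496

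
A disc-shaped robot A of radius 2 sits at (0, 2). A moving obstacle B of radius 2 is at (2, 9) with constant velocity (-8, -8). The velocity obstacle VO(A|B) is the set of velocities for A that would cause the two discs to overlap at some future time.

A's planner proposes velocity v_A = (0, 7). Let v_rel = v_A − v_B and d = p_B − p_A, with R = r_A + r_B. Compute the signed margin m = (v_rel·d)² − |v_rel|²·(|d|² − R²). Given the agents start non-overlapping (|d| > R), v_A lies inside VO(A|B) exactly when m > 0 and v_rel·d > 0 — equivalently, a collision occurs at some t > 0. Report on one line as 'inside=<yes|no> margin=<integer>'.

d = (2, 7),  |d|² = 53;  R = 2+2 = 4,  c = 53−4² = 37
v_rel = (8, 15),  |v_rel|² = 289;  v_rel·d = (8)·(2) + (15)·(7) = 121
289·t² − 242·t + 37 = 0  ⇒  m = 121² − 289·37 = 3948
m = 3948 > 0,  v_rel·d = 121 > 0  ⇒  inside

inside=yes margin=3948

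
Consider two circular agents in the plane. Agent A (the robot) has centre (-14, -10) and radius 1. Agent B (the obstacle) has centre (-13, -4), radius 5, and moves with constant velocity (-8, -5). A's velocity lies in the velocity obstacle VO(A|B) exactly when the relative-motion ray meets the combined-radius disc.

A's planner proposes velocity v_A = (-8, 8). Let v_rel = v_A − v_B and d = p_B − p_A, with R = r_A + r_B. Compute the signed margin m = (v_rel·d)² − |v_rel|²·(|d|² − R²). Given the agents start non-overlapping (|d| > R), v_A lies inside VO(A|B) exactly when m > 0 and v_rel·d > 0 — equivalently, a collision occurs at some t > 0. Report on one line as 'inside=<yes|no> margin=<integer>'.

d = (1, 6),  |d|² = 37;  R = 1+5 = 6,  c = 37−6² = 1
v_rel = (0, 13),  |v_rel|² = 169;  v_rel·d = (0)·(1) + (13)·(6) = 78
169·t² − 156·t + 1 = 0  ⇒  m = 78² − 169·1 = 5915
m = 5915 > 0,  v_rel·d = 78 > 0  ⇒  inside

inside=yes margin=5915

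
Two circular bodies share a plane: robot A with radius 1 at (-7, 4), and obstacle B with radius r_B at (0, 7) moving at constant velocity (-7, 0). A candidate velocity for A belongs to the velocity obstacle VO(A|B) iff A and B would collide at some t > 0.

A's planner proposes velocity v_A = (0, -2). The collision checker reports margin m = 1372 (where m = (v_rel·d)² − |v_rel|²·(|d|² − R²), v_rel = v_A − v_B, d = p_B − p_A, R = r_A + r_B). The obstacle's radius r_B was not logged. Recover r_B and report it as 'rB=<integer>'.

m = 1372
d = (7, 3);  v_rel = (7, -2),  |v_rel|² = 53
v_rel×d = (7)·(3) − (-2)·(7) = 35
since m = R²·53 − 35²:  R² = (1225 + 1372) / 53 = 49
R = √49 = 7  ⇒  r_B = 7 − 1 = 6

rB=6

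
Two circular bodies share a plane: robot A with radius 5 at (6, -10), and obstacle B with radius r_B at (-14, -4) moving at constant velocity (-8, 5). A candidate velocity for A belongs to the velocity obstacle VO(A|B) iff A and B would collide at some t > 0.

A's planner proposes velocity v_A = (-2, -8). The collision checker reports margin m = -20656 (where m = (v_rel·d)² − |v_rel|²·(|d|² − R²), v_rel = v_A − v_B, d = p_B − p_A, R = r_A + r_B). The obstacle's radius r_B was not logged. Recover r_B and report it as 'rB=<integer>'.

m = -20656
d = (-20, 6);  v_rel = (6, -13),  |v_rel|² = 205
v_rel×d = (6)·(6) − (-13)·(-20) = -224
since m = R²·205 − (-224)²:  R² = (50176 + -20656) / 205 = 144
R = √144 = 12  ⇒  r_B = 12 − 5 = 7

rB=7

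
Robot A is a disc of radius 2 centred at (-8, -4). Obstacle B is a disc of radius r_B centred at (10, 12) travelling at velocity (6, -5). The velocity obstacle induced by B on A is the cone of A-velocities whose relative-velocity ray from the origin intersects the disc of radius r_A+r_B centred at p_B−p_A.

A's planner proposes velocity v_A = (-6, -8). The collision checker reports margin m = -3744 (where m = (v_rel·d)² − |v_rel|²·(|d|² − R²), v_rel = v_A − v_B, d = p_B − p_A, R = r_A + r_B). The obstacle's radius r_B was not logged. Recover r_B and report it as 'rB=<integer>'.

m = -3744
d = (18, 16);  v_rel = (-12, -3),  |v_rel|² = 153
v_rel×d = (-12)·(16) − (-3)·(18) = -138
since m = R²·153 − (-138)²:  R² = (19044 + -3744) / 153 = 100
R = √100 = 10  ⇒  r_B = 10 − 2 = 8

rB=8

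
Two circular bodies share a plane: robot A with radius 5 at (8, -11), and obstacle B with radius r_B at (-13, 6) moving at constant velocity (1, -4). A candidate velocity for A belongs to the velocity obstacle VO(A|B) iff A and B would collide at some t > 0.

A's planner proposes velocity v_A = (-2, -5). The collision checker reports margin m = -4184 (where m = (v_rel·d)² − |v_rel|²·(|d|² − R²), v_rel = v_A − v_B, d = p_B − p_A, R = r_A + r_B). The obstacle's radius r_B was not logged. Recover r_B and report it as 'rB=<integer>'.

m = -4184
d = (-21, 17);  v_rel = (-3, -1),  |v_rel|² = 10
v_rel×d = (-3)·(17) − (-1)·(-21) = -72
since m = R²·10 − (-72)²:  R² = (5184 + -4184) / 10 = 100
R = √100 = 10  ⇒  r_B = 10 − 5 = 5

rB=5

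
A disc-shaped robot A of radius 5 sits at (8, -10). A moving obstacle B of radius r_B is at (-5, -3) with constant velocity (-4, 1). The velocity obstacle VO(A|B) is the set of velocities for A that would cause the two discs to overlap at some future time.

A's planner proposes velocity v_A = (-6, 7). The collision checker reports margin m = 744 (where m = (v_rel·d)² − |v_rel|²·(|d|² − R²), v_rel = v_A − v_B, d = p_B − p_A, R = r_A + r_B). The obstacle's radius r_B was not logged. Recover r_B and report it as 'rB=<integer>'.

m = 744
d = (-13, 7);  v_rel = (-2, 6),  |v_rel|² = 40
v_rel×d = (-2)·(7) − (6)·(-13) = 64
since m = R²·40 − 64²:  R² = (4096 + 744) / 40 = 121
R = √121 = 11  ⇒  r_B = 11 − 5 = 6

rB=6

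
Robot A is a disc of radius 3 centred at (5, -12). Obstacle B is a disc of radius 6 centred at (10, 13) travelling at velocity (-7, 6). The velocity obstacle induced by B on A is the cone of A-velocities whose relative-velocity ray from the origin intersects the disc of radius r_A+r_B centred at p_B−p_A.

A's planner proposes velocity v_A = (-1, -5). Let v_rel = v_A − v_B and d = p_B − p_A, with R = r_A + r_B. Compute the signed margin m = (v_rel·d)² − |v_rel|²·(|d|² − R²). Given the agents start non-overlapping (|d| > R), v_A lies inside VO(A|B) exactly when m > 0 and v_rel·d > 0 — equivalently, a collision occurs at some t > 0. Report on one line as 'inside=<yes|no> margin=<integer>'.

d = (5, 25),  |d|² = 650;  R = 3+6 = 9,  c = 650−9² = 569
v_rel = (6, -11),  |v_rel|² = 157;  v_rel·d = (6)·(5) + (-11)·(25) = -245
157·t² + 490·t + 569 = 0  ⇒  m = (-245)² − 157·569 = -29308
m = -29308 < 0,  v_rel·d = -245 < 0  ⇒  outside

inside=no margin=-29308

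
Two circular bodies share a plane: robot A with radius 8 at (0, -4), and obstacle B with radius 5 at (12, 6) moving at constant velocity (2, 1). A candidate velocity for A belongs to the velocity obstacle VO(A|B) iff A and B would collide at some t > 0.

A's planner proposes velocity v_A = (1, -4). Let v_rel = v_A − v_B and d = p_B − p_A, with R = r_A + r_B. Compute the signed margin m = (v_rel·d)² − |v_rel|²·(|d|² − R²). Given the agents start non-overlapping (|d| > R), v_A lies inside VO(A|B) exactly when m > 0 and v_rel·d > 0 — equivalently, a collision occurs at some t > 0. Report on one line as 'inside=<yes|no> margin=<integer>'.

d = (12, 10),  |d|² = 244;  R = 8+5 = 13,  c = 244−13² = 75
v_rel = (-1, -5),  |v_rel|² = 26;  v_rel·d = (-1)·(12) + (-5)·(10) = -62
26·t² + 124·t + 75 = 0  ⇒  m = (-62)² − 26·75 = 1894
m = 1894 > 0,  v_rel·d = -62 < 0  ⇒  outside

inside=no margin=1894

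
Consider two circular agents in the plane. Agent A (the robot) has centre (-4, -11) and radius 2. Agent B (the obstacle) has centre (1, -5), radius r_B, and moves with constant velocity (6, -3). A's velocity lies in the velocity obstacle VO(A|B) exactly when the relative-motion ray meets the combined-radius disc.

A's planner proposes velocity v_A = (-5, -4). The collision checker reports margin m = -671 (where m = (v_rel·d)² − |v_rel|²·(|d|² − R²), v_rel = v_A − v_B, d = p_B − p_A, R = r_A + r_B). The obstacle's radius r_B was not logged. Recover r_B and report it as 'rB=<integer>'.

m = -671
d = (5, 6);  v_rel = (-11, -1),  |v_rel|² = 122
v_rel×d = (-11)·(6) − (-1)·(5) = -61
since m = R²·122 − (-61)²:  R² = (3721 + -671) / 122 = 25
R = √25 = 5  ⇒  r_B = 5 − 2 = 3

rB=3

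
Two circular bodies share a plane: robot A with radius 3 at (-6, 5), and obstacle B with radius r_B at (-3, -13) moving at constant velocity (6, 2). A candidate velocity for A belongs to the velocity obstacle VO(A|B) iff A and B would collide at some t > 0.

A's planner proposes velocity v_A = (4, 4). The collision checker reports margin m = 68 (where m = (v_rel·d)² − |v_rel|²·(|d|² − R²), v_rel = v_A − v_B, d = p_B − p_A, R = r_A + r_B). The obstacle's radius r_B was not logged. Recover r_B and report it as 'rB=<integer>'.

m = 68
d = (3, -18);  v_rel = (-2, 2),  |v_rel|² = 8
v_rel×d = (-2)·(-18) − (2)·(3) = 30
since m = R²·8 − 30²:  R² = (900 + 68) / 8 = 121
R = √121 = 11  ⇒  r_B = 11 − 3 = 8

rB=8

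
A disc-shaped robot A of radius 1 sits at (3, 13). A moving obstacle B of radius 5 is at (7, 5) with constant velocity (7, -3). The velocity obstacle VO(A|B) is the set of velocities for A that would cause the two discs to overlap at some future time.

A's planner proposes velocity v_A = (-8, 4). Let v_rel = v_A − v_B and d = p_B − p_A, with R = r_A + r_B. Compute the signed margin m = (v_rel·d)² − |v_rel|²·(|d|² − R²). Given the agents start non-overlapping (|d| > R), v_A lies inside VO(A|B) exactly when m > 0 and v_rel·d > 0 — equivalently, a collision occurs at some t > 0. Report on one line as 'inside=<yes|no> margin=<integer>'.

d = (4, -8),  |d|² = 80;  R = 1+5 = 6,  c = 80−6² = 44
v_rel = (-15, 7),  |v_rel|² = 274;  v_rel·d = (-15)·(4) + (7)·(-8) = -116
274·t² + 232·t + 44 = 0  ⇒  m = (-116)² − 274·44 = 1400
m = 1400 > 0,  v_rel·d = -116 < 0  ⇒  outside

inside=no margin=1400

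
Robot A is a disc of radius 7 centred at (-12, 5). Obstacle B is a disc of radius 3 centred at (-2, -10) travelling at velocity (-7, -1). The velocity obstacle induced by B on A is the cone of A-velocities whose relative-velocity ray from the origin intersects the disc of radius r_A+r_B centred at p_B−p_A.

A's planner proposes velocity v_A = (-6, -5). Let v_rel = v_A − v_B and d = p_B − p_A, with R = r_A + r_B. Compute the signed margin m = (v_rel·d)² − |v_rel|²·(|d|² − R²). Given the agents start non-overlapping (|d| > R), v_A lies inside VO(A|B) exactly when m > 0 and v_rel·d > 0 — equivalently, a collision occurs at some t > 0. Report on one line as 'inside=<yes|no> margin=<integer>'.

d = (10, -15),  |d|² = 325;  R = 7+3 = 10,  c = 325−10² = 225
v_rel = (1, -4),  |v_rel|² = 17;  v_rel·d = (1)·(10) + (-4)·(-15) = 70
17·t² − 140·t + 225 = 0  ⇒  m = 70² − 17·225 = 1075
m = 1075 > 0,  v_rel·d = 70 > 0  ⇒  inside

inside=yes margin=1075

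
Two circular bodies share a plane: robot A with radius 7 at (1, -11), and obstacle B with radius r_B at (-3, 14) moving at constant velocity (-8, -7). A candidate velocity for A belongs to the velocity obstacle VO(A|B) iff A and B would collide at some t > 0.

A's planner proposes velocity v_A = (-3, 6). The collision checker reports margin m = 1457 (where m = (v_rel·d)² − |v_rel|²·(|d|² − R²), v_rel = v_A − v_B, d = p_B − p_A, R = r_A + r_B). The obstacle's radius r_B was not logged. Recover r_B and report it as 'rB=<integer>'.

m = 1457
d = (-4, 25);  v_rel = (5, 13),  |v_rel|² = 194
v_rel×d = (5)·(25) − (13)·(-4) = 177
since m = R²·194 − 177²:  R² = (31329 + 1457) / 194 = 169
R = √169 = 13  ⇒  r_B = 13 − 7 = 6

rB=6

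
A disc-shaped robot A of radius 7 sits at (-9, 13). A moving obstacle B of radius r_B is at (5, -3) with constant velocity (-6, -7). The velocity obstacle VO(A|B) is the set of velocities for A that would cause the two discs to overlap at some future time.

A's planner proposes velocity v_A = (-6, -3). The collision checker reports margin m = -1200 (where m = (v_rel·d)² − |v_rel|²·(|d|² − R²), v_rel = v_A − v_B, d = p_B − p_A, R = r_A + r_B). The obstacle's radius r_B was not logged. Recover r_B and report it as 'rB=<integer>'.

m = -1200
d = (14, -16);  v_rel = (0, 4),  |v_rel|² = 16
v_rel×d = (0)·(-16) − (4)·(14) = -56
since m = R²·16 − (-56)²:  R² = (3136 + -1200) / 16 = 121
R = √121 = 11  ⇒  r_B = 11 − 7 = 4

rB=4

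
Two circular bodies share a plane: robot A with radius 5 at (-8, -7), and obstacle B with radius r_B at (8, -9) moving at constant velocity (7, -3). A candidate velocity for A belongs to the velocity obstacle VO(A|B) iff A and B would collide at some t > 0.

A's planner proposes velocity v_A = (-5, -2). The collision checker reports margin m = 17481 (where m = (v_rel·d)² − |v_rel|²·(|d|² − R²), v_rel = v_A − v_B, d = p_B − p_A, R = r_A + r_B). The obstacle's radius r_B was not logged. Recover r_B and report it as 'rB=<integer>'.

m = 17481
d = (16, -2);  v_rel = (-12, 1),  |v_rel|² = 145
v_rel×d = (-12)·(-2) − (1)·(16) = 8
since m = R²·145 − 8²:  R² = (64 + 17481) / 145 = 121
R = √121 = 11  ⇒  r_B = 11 − 5 = 6

rB=6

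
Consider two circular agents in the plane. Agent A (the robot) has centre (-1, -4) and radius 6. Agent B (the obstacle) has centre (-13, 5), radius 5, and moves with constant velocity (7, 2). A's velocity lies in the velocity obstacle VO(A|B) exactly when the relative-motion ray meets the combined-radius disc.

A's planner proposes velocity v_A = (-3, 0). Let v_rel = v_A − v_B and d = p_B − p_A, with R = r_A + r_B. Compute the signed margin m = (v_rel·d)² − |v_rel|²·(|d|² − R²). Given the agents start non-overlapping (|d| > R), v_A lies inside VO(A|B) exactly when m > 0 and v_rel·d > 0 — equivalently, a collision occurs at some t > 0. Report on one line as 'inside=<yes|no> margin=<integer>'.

d = (-12, 9),  |d|² = 225;  R = 6+5 = 11,  c = 225−11² = 104
v_rel = (-10, -2),  |v_rel|² = 104;  v_rel·d = (-10)·(-12) + (-2)·(9) = 102
104·t² − 204·t + 104 = 0  ⇒  m = 102² − 104·104 = -412
m = -412 < 0,  v_rel·d = 102 > 0  ⇒  outside

inside=no margin=-412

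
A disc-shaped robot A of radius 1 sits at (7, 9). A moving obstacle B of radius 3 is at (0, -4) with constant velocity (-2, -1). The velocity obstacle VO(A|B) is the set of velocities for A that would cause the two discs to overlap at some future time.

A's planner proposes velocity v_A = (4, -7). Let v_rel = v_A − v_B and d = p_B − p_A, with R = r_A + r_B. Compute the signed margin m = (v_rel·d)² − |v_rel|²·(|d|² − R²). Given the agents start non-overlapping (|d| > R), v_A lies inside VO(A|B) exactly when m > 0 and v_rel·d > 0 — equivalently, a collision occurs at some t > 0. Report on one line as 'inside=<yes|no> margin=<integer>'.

d = (-7, -13),  |d|² = 218;  R = 1+3 = 4,  c = 218−4² = 202
v_rel = (6, -6),  |v_rel|² = 72;  v_rel·d = (6)·(-7) + (-6)·(-13) = 36
72·t² − 72·t + 202 = 0  ⇒  m = 36² − 72·202 = -13248
m = -13248 < 0,  v_rel·d = 36 > 0  ⇒  outside

inside=no margin=-13248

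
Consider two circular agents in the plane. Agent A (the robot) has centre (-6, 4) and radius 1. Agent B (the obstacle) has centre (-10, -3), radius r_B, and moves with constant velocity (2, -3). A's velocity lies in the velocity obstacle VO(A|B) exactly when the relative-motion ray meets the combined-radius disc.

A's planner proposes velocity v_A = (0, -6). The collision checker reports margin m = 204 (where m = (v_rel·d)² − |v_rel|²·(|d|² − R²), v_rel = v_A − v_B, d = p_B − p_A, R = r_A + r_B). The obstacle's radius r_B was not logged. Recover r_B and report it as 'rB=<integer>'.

m = 204
d = (-4, -7);  v_rel = (-2, -3),  |v_rel|² = 13
v_rel×d = (-2)·(-7) − (-3)·(-4) = 2
since m = R²·13 − 2²:  R² = (4 + 204) / 13 = 16
R = √16 = 4  ⇒  r_B = 4 − 1 = 3

rB=3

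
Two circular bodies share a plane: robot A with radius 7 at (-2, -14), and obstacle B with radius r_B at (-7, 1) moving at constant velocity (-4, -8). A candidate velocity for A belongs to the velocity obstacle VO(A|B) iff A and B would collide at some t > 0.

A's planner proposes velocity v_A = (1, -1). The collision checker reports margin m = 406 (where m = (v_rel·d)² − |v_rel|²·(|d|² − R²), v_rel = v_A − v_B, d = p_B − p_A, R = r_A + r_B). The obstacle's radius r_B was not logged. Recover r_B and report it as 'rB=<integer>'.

m = 406
d = (-5, 15);  v_rel = (5, 7),  |v_rel|² = 74
v_rel×d = (5)·(15) − (7)·(-5) = 110
since m = R²·74 − 110²:  R² = (12100 + 406) / 74 = 169
R = √169 = 13  ⇒  r_B = 13 − 7 = 6

rB=6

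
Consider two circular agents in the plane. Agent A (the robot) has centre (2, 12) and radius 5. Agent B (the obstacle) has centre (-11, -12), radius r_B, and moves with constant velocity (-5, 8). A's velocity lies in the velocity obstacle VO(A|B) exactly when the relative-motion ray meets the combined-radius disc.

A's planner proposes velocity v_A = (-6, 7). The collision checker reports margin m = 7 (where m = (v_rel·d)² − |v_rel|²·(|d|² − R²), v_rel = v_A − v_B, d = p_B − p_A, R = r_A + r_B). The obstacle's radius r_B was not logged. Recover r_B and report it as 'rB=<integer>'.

m = 7
d = (-13, -24);  v_rel = (-1, -1),  |v_rel|² = 2
v_rel×d = (-1)·(-24) − (-1)·(-13) = 11
since m = R²·2 − 11²:  R² = (121 + 7) / 2 = 64
R = √64 = 8  ⇒  r_B = 8 − 5 = 3

rB=3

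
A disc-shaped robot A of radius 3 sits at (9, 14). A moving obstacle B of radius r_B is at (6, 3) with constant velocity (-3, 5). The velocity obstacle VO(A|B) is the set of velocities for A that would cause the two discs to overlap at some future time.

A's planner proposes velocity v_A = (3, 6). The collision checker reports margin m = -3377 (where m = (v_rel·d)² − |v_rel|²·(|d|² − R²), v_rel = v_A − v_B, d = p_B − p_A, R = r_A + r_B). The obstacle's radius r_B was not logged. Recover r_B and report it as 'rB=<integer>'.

m = -3377
d = (-3, -11);  v_rel = (6, 1),  |v_rel|² = 37
v_rel×d = (6)·(-11) − (1)·(-3) = -63
since m = R²·37 − (-63)²:  R² = (3969 + -3377) / 37 = 16
R = √16 = 4  ⇒  r_B = 4 − 3 = 1

rB=1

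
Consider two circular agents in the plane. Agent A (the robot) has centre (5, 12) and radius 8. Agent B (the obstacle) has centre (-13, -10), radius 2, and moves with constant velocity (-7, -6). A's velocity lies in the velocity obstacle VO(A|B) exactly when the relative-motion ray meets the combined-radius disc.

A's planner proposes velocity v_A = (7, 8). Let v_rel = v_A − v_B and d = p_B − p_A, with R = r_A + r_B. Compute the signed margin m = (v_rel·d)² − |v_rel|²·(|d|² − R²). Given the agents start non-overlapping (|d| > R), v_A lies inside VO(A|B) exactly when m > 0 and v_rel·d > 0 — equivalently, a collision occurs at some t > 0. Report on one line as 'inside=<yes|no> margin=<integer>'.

d = (-18, -22),  |d|² = 808;  R = 8+2 = 10,  c = 808−10² = 708
v_rel = (14, 14),  |v_rel|² = 392;  v_rel·d = (14)·(-18) + (14)·(-22) = -560
392·t² + 1120·t + 708 = 0  ⇒  m = (-560)² − 392·708 = 36064
m = 36064 > 0,  v_rel·d = -560 < 0  ⇒  outside

inside=no margin=36064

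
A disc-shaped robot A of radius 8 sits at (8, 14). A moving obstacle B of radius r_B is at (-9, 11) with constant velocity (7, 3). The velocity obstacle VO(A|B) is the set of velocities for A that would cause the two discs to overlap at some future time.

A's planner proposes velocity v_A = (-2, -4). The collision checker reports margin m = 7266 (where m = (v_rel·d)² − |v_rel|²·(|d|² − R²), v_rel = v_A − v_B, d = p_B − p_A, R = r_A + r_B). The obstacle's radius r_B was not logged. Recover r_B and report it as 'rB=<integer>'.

m = 7266
d = (-17, -3);  v_rel = (-9, -7),  |v_rel|² = 130
v_rel×d = (-9)·(-3) − (-7)·(-17) = -92
since m = R²·130 − (-92)²:  R² = (8464 + 7266) / 130 = 121
R = √121 = 11  ⇒  r_B = 11 − 8 = 3

rB=3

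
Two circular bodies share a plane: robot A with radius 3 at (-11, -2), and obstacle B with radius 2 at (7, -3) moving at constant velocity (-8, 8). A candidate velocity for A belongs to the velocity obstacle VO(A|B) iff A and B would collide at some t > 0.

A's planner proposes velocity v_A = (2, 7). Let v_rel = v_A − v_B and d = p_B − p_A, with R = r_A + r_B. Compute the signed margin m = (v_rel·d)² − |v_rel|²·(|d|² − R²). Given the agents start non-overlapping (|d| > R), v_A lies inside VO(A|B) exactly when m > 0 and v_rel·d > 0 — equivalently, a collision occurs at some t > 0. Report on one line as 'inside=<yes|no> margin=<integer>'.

d = (18, -1),  |d|² = 325;  R = 3+2 = 5,  c = 325−5² = 300
v_rel = (10, -1),  |v_rel|² = 101;  v_rel·d = (10)·(18) + (-1)·(-1) = 181
101·t² − 362·t + 300 = 0  ⇒  m = 181² − 101·300 = 2461
m = 2461 > 0,  v_rel·d = 181 > 0  ⇒  inside

inside=yes margin=2461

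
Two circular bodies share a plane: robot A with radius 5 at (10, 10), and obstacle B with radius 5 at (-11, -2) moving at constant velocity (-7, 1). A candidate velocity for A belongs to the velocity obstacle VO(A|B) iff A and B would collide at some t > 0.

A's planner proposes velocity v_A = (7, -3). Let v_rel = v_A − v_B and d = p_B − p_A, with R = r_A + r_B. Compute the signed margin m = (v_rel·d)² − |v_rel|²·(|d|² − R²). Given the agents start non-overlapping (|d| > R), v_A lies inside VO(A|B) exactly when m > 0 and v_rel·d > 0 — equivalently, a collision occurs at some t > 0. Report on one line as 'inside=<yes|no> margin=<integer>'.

d = (-21, -12),  |d|² = 585;  R = 5+5 = 10,  c = 585−10² = 485
v_rel = (14, -4),  |v_rel|² = 212;  v_rel·d = (14)·(-21) + (-4)·(-12) = -246
212·t² + 492·t + 485 = 0  ⇒  m = (-246)² − 212·485 = -42304
m = -42304 < 0,  v_rel·d = -246 < 0  ⇒  outside

inside=no margin=-42304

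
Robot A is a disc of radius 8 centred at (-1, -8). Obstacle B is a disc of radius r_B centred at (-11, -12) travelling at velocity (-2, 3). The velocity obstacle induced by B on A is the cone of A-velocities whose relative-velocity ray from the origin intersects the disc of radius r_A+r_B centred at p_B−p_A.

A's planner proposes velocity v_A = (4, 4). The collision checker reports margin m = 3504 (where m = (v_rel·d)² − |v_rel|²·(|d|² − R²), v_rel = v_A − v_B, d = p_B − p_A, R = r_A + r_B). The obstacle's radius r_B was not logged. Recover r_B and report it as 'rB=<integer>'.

m = 3504
d = (-10, -4);  v_rel = (6, 1),  |v_rel|² = 37
v_rel×d = (6)·(-4) − (1)·(-10) = -14
since m = R²·37 − (-14)²:  R² = (196 + 3504) / 37 = 100
R = √100 = 10  ⇒  r_B = 10 − 8 = 2

rB=2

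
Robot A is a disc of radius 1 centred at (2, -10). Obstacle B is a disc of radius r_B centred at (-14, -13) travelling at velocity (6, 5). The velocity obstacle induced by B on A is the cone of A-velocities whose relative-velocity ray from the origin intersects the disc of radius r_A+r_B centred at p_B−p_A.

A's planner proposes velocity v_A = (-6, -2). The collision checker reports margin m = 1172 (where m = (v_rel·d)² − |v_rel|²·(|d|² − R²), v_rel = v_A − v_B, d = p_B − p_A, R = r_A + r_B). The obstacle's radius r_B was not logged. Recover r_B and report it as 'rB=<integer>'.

m = 1172
d = (-16, -3);  v_rel = (-12, -7),  |v_rel|² = 193
v_rel×d = (-12)·(-3) − (-7)·(-16) = -76
since m = R²·193 − (-76)²:  R² = (5776 + 1172) / 193 = 36
R = √36 = 6  ⇒  r_B = 6 − 1 = 5

rB=5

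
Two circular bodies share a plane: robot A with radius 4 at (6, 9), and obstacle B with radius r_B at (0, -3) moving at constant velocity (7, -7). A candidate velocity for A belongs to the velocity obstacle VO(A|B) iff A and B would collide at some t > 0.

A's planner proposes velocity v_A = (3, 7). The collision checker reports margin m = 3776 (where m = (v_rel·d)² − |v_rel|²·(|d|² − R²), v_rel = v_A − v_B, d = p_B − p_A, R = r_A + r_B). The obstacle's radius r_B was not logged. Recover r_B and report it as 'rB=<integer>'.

m = 3776
d = (-6, -12);  v_rel = (-4, 14),  |v_rel|² = 212
v_rel×d = (-4)·(-12) − (14)·(-6) = 132
since m = R²·212 − 132²:  R² = (17424 + 3776) / 212 = 100
R = √100 = 10  ⇒  r_B = 10 − 4 = 6

rB=6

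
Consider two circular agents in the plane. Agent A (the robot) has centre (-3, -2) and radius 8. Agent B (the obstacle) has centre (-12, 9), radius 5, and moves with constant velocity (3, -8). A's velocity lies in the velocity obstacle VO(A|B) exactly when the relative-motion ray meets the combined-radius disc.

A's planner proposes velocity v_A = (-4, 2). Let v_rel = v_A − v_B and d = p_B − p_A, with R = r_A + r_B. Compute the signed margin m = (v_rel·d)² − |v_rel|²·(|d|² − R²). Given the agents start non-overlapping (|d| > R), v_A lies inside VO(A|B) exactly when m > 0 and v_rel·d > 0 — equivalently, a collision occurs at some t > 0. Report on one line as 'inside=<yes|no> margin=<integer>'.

d = (-9, 11),  |d|² = 202;  R = 8+5 = 13,  c = 202−13² = 33
v_rel = (-7, 10),  |v_rel|² = 149;  v_rel·d = (-7)·(-9) + (10)·(11) = 173
149·t² − 346·t + 33 = 0  ⇒  m = 173² − 149·33 = 25012
m = 25012 > 0,  v_rel·d = 173 > 0  ⇒  inside

inside=yes margin=25012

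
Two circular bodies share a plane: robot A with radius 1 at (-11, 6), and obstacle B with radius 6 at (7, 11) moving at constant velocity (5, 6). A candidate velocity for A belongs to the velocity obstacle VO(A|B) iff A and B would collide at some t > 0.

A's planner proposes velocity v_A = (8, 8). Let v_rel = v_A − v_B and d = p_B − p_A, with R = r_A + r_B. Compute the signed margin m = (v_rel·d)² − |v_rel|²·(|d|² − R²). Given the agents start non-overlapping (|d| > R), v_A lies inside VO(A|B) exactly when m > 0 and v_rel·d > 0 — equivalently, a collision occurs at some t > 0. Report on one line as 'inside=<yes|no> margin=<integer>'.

d = (18, 5),  |d|² = 349;  R = 1+6 = 7,  c = 349−7² = 300
v_rel = (3, 2),  |v_rel|² = 13;  v_rel·d = (3)·(18) + (2)·(5) = 64
13·t² − 128·t + 300 = 0  ⇒  m = 64² − 13·300 = 196
m = 196 > 0,  v_rel·d = 64 > 0  ⇒  inside

inside=yes margin=196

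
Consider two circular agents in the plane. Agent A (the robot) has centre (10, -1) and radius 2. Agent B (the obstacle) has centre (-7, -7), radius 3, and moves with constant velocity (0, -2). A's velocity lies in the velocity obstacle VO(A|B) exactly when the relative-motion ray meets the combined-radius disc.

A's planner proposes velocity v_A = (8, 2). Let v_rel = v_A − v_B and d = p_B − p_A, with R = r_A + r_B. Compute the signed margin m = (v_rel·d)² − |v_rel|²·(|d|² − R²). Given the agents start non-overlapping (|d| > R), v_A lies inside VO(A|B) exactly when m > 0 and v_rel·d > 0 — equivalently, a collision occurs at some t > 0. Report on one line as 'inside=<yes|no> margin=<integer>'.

d = (-17, -6),  |d|² = 325;  R = 2+3 = 5,  c = 325−5² = 300
v_rel = (8, 4),  |v_rel|² = 80;  v_rel·d = (8)·(-17) + (4)·(-6) = -160
80·t² + 320·t + 300 = 0  ⇒  m = (-160)² − 80·300 = 1600
m = 1600 > 0,  v_rel·d = -160 < 0  ⇒  outside

inside=no margin=1600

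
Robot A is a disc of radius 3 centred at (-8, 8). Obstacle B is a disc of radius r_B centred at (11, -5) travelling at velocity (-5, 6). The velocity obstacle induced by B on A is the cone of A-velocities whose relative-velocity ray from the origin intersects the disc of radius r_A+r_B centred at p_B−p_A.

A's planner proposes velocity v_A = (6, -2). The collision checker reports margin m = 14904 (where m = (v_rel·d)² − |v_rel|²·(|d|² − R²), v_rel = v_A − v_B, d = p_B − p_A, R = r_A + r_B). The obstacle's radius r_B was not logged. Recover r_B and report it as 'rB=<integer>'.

m = 14904
d = (19, -13);  v_rel = (11, -8),  |v_rel|² = 185
v_rel×d = (11)·(-13) − (-8)·(19) = 9
since m = R²·185 − 9²:  R² = (81 + 14904) / 185 = 81
R = √81 = 9  ⇒  r_B = 9 − 3 = 6

rB=6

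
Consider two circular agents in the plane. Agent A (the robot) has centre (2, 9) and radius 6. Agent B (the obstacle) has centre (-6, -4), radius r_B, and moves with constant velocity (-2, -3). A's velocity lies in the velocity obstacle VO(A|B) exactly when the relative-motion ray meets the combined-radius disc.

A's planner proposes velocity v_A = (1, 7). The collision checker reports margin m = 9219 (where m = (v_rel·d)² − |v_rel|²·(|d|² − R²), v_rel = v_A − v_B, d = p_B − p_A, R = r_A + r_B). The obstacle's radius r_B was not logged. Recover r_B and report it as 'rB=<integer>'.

m = 9219
d = (-8, -13);  v_rel = (3, 10),  |v_rel|² = 109
v_rel×d = (3)·(-13) − (10)·(-8) = 41
since m = R²·109 − 41²:  R² = (1681 + 9219) / 109 = 100
R = √100 = 10  ⇒  r_B = 10 − 6 = 4

rB=4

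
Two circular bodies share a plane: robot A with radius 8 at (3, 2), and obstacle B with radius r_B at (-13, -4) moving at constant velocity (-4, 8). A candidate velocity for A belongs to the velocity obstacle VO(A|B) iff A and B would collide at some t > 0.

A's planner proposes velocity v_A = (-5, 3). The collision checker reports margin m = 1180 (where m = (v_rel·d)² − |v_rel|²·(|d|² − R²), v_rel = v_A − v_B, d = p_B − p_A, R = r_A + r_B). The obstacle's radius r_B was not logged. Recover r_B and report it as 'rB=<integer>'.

m = 1180
d = (-16, -6);  v_rel = (-1, -5),  |v_rel|² = 26
v_rel×d = (-1)·(-6) − (-5)·(-16) = -74
since m = R²·26 − (-74)²:  R² = (5476 + 1180) / 26 = 256
R = √256 = 16  ⇒  r_B = 16 − 8 = 8

rB=8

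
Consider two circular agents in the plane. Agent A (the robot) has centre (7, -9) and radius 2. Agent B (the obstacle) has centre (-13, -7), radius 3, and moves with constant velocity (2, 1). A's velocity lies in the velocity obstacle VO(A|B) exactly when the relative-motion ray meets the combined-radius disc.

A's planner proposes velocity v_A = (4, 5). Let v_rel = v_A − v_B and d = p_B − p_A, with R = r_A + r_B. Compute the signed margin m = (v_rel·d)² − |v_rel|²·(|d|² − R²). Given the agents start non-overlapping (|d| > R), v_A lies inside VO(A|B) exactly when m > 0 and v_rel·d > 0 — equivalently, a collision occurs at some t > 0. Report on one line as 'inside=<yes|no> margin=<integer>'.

d = (-20, 2),  |d|² = 404;  R = 2+3 = 5,  c = 404−5² = 379
v_rel = (2, 4),  |v_rel|² = 20;  v_rel·d = (2)·(-20) + (4)·(2) = -32
20·t² + 64·t + 379 = 0  ⇒  m = (-32)² − 20·379 = -6556
m = -6556 < 0,  v_rel·d = -32 < 0  ⇒  outside

inside=no margin=-6556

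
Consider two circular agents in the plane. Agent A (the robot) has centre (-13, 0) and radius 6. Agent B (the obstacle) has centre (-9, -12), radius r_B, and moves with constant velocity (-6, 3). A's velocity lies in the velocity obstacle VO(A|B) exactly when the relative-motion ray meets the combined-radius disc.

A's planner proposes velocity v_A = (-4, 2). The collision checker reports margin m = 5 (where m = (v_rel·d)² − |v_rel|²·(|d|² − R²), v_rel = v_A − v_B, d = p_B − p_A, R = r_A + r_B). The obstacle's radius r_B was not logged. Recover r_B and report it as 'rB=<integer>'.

m = 5
d = (4, -12);  v_rel = (2, -1),  |v_rel|² = 5
v_rel×d = (2)·(-12) − (-1)·(4) = -20
since m = R²·5 − (-20)²:  R² = (400 + 5) / 5 = 81
R = √81 = 9  ⇒  r_B = 9 − 6 = 3

rB=3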